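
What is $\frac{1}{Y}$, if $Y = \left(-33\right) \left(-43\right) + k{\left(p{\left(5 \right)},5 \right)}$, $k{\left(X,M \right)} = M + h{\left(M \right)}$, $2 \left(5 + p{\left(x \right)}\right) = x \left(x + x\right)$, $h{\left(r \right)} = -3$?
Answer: $\frac{1}{1421} \approx 0.00070373$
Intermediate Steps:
$p{\left(x \right)} = -5 + x^{2}$ ($p{\left(x \right)} = -5 + \frac{x \left(x + x\right)}{2} = -5 + \frac{x 2 x}{2} = -5 + \frac{2 x^{2}}{2} = -5 + x^{2}$)
$k{\left(X,M \right)} = -3 + M$ ($k{\left(X,M \right)} = M - 3 = -3 + M$)
$Y = 1421$ ($Y = \left(-33\right) \left(-43\right) + \left(-3 + 5\right) = 1419 + 2 = 1421$)
$\frac{1}{Y} = \frac{1}{1421}$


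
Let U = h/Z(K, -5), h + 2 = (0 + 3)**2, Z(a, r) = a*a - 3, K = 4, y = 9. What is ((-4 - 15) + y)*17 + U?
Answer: -2203/13 ≈ -169.46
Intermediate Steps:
Z(a, r) = -3 + a**2 (Z(a, r) = a**2 - 3 = -3 + a**2)
h = 7 (h = -2 + (0 + 3)**2 = -2 + 3**2 = -2 + 9 = 7)
U = 7/13 (U = 7/(-3 + 4**2) = 7/(-3 + 16) = 7/13 ≈ 0.53846)
((-4 - 15) + y)*17 + U = ((-4 - 15) + 9)*17 + 7/13 = (-19 + 9)*17 + 7/13 = -10*17 + 7/13 = -170 + 7/13 = -2203/13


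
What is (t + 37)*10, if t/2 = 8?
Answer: 530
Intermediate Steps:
t = 16 (t = 2*8 = 16)
(t + 37)*10 = (16 + 37)*10 = 53*10 = 530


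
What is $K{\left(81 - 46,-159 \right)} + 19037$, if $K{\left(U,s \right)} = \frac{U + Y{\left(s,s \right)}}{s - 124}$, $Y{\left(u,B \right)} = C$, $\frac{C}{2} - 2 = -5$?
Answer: $\frac{5387442}{283} \approx 19037.0$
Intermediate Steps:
$C = -6$ ($C = 4 + 2 \left(-5\right) = 4 - 10 = -6$)
$Y{\left(u,B \right)} = -6$
$K{\left(U,s \right)} = \frac{-6 + U}{-124 + s}$ ($K{\left(U,s \right)} = \frac{U - 6}{s - 124} = \frac{-6 + U}{-124 + s}$)
$K{\left(81 - 46,-159 \right)} + 19037 = \frac{-6 + \left(81 - 46\right)}{-124 - 159} + 19037 = \frac{-6 + \left(81 - 46\right)}{-283} + 19037 = - \frac{-6 + 35}{283} + 19037 = \left(- \frac{1}{283}\right) 29 + 19037 = - \frac{29}{283} + 19037 = \frac{5387442}{283}$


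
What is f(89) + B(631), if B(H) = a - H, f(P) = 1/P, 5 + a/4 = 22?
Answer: -50106/89 ≈ -562.99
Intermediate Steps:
a = 68 (a = -20 + 4*22 = -20 + 88 = 68)
B(H) = 68 - H
f(89) + B(631) = 1/89 + (68 - 1*631) = 1/89 + (68 - 631) = 1/89 - 563 = -50106/89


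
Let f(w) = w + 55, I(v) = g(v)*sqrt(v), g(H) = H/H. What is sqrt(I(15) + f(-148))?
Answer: sqrt(-93 + sqrt(15)) ≈ 9.4407*I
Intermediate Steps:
g(H) = 1
I(v) = sqrt(v) (I(v) = 1*sqrt(v) = sqrt(v))
f(w) = 55 + w
sqrt(I(15) + f(-148)) = sqrt(sqrt(15) + (55 - 148)) = sqrt(sqrt(15) - 93) = sqrt(-93 + sqrt(15))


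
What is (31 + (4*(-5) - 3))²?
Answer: 64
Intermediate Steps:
(31 + (4*(-5) - 3))² = (31 + (-20 - 3))² = (31 - 23)² = 8² = 64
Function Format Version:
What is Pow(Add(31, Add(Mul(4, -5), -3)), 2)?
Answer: 64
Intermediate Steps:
Pow(Add(31, Add(Mul(4, -5), -3)), 2) = Pow(Add(31, Add(-20, -3)), 2) = Pow(Add(31, -23), 2) = Pow(8, 2) = 64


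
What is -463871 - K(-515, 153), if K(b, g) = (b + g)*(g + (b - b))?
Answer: -408485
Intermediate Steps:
K(b, g) = g*(b + g) (K(b, g) = (b + g)*(g + 0) = (b + g)*g = g*(b + g))
-463871 - K(-515, 153) = -463871 - 153*(-515 + 153) = -463871 - 153*(-362) = -463871 - 1*(-55386) = -463871 + 55386 = -408485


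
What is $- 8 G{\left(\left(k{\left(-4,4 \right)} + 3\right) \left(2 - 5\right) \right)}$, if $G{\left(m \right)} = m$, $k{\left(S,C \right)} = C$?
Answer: $168$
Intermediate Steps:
$- 8 G{\left(\left(k{\left(-4,4 \right)} + 3\right) \left(2 - 5\right) \right)} = - 8 \left(4 + 3\right) \left(2 - 5\right) = - 8 \cdot 7 \left(-3\right) = \left(-8\right) \left(-21\right) = 168$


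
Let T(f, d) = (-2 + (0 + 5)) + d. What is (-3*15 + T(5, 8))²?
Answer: 1156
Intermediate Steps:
T(f, d) = 3 + d (T(f, d) = (-2 + 5) + d = 3 + d)
(-3*15 + T(5, 8))² = (-3*15 + (3 + 8))² = (-45 + 11)² = (-34)² = 1156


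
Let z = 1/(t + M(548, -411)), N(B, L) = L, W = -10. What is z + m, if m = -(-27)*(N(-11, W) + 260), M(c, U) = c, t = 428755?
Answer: 2897795251/429303 ≈ 6750.0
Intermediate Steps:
m = 6750 (m = -(-27)*(-10 + 260) = -(-27)*250 = -1*(-6750) = 6750)
z = 1/429303 (z = 1/(428755 + 548) = 1/429303 ≈ 2.3294e-6)
z + m = 1/429303 + 6750 = 2897795251/429303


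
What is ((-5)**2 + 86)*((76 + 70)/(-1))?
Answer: -16206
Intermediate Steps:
((-5)**2 + 86)*((76 + 70)/(-1)) = (25 + 86)*(146*(-1)) = 111*(-146) = -16206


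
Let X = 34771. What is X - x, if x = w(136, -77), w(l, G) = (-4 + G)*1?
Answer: 34852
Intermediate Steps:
w(l, G) = -4 + G
x = -81 (x = -4 - 77 = -81)
X - x = 34771 - 1*(-81) = 34771 + 81 = 34852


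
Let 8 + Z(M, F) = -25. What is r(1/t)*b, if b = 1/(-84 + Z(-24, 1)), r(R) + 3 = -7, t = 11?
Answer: 10/117 ≈ 0.085470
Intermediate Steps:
Z(M, F) = -33 (Z(M, F) = -8 - 25 = -33)
r(R) = -10 (r(R) = -3 - 7 = -10)
b = -1/117 (b = 1/(-84 - 33) = 1/(-117) = -1/117 ≈ -0.0085470)
r(1/t)*b = -10*(-1/117) = 10/117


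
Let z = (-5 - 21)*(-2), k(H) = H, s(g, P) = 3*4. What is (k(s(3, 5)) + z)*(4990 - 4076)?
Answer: 58496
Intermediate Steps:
s(g, P) = 12
z = 52 (z = -26*(-2) = 52)
(k(s(3, 5)) + z)*(4990 - 4076) = (12 + 52)*(4990 - 4076) = 64*914 = 58496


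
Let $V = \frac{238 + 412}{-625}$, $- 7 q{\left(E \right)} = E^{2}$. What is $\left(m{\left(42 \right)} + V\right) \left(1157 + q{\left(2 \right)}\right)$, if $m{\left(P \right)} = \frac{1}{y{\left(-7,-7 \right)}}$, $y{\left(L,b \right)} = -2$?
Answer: $- \frac{17809}{10} \approx -1780.9$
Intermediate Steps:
$q{\left(E \right)} = - \frac{E^{2}}{7}$
$V = - \frac{26}{25}$ ($V = 650 \left(- \frac{1}{625}\right) = - \frac{26}{25} \approx -1.04$)
$m{\left(P \right)} = - \frac{1}{2}$ ($m{\left(P \right)} = \frac{1}{-2} = - \frac{1}{2}$)
$\left(m{\left(42 \right)} + V\right) \left(1157 + q{\left(2 \right)}\right) = \left(- \frac{1}{2} - \frac{26}{25}\right) \left(1157 - \frac{2^{2}}{7}\right) = - \frac{77 \left(1157 - \frac{4}{7}\right)}{50} = \left(- \frac{77}{50}\right) \frac{8095}{7} = - \frac{17809}{10}$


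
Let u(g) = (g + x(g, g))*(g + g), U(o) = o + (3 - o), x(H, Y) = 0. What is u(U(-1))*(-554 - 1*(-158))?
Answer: -7128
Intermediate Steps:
U(o) = 3
u(g) = 2*g² (u(g) = (g + 0)*(g + g) = g*(2*g) = 2*g²)
u(U(-1))*(-554 - 1*(-158)) = (2*3²)*(-554 - 1*(-158)) = (2*9)*(-554 + 158) = 18*(-396) = -7128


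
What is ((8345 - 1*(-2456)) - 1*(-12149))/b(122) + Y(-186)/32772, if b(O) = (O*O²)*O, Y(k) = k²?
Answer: 319371815049/302503934168 ≈ 1.0558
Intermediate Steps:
b(O) = O⁴ (b(O) = O³*O = O⁴)
((8345 - 1*(-2456)) - 1*(-12149))/b(122) + Y(-186)/32772 = ((8345 - 1*(-2456)) - 1*(-12149))/(122⁴) + (-186)²/32772 = ((8345 + 2456) + 12149)/221533456 + 34596*(1/32772) = (10801 + 12149)*(1/221533456) + 2883/2731 = 22950*(1/221533456) + 2883/2731 = 11475/110766728 + 2883/2731 = 319371815049/302503934168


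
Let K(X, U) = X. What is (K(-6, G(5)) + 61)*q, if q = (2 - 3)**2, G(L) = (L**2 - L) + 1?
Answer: 55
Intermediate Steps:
G(L) = 1 + L**2 - L
q = 1 (q = (-1)**2 = 1)
(K(-6, G(5)) + 61)*q = (-6 + 61)*1 = 55*1 = 55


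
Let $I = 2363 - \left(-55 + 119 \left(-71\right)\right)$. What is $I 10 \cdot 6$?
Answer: $652020$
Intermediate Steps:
$I = 10867$ ($I = 2363 - \left(-55 - 8449\right) = 2363 - -8504 = 2363 + 8504 = 10867$)
$I 10 \cdot 6 = 10867 \cdot 10 \cdot 6 = 10867 \cdot 60 = 652020$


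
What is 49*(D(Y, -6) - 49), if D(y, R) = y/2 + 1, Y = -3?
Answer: -4851/2 ≈ -2425.5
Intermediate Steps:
D(y, R) = 1 + y/2 (D(y, R) = y/2 + 1 = 1 + y/2)
49*(D(Y, -6) - 49) = 49*((1 + (1/2)*(-3)) - 49) = 49*((1 - 3/2) - 49) = 49*(-1/2 - 49) = 49*(-99/2) = -4851/2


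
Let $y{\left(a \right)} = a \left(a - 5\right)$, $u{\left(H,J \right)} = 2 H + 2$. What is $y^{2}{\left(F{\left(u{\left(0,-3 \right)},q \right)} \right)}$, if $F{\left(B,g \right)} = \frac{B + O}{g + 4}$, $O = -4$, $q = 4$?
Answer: $\frac{441}{256} \approx 1.7227$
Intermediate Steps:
$u{\left(H,J \right)} = 2 + 2 H$
$F{\left(B,g \right)} = \frac{-4 + B}{4 + g}$ ($F{\left(B,g \right)} = \frac{B - 4}{g + 4} = \frac{-4 + B}{4 + g}$)
$y{\left(a \right)} = a \left(-5 + a\right)$
$y^{2}{\left(F{\left(u{\left(0,-3 \right)},q \right)} \right)} = \left(\frac{-4 + \left(2 + 2 \cdot 0\right)}{4 + 4} \left(-5 + \frac{-4 + \left(2 + 2 \cdot 0\right)}{4 + 4}\right)\right)^{2} = \left(\frac{-4 + \left(2 + 0\right)}{8} \left(-5 + \frac{-4 + \left(2 + 0\right)}{8}\right)\right)^{2} = \left(\frac{-4 + 2}{8} \left(-5 + \frac{-4 + 2}{8}\right)\right)^{2} = \left(\frac{1}{8} \left(-2\right) \left(-5 + \frac{1}{8} \left(-2\right)\right)\right)^{2} = \left(- \frac{-5 - \frac{1}{4}}{4}\right)^{2} = \left(\left(- \frac{1}{4}\right) \left(- \frac{21}{4}\right)\right)^{2} = \left(\frac{21}{16}\right)^{2} = \frac{441}{256}$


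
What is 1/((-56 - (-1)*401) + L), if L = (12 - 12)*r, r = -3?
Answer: 1/345 ≈ 0.0028986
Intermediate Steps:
L = 0 (L = (12 - 12)*(-3) = 0*(-3) = 0)
1/((-56 - (-1)*401) + L) = 1/((-56 - (-1)*401) + 0) = 1/((-56 - 1*(-401)) + 0) = 1/((-56 + 401) + 0) = 1/(345 + 0) = 1/345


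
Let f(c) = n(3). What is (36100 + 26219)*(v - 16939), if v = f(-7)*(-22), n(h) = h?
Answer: -1059734595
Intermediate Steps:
f(c) = 3
v = -66 (v = 3*(-22) = -66)
(36100 + 26219)*(v - 16939) = (36100 + 26219)*(-66 - 16939) = 62319*(-17005) = -1059734595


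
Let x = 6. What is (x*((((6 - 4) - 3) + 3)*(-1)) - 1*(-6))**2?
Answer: 36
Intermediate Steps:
(x*((((6 - 4) - 3) + 3)*(-1)) - 1*(-6))**2 = (6*((((6 - 4) - 3) + 3)*(-1)) - 1*(-6))**2 = (6*(((2 - 3) + 3)*(-1)) + 6)**2 = (6*((-1 + 3)*(-1)) + 6)**2 = (6*(2*(-1)) + 6)**2 = (6*(-2) + 6)**2 = (-12 + 6)**2 = (-6)**2 = 36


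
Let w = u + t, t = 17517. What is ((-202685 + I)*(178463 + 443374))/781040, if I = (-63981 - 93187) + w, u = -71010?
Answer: -128516918301/390520 ≈ -3.2909e+5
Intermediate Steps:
w = -53493 (w = -71010 + 17517 = -53493)
I = -210661 (I = (-63981 - 93187) - 53493 = -157168 - 53493 = -210661)
((-202685 + I)*(178463 + 443374))/781040 = ((-202685 - 210661)*(178463 + 443374))/781040 = -413346*621837*(1/781040) = -257033836602*1/781040 = -128516918301/390520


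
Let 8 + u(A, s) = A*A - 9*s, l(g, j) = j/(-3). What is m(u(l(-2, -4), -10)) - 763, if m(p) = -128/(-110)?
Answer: -41901/55 ≈ -761.84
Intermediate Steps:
l(g, j) = -j/3 (l(g, j) = j*(-1/3) = -j/3)
u(A, s) = -8 + A**2 - 9*s (u(A, s) = -8 + (A*A - 9*s) = -8 + (A**2 - 9*s) = -8 + A**2 - 9*s)
m(p) = 64/55 (m(p) = -128*(-1/110) = 64/55)
m(u(l(-2, -4), -10)) - 763 = 64/55 - 763 = -41901/55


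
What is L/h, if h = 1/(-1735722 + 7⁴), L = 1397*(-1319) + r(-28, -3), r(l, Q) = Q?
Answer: 3193897007366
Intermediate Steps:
L = -1842646 (L = 1397*(-1319) - 3 = -1842643 - 3 = -1842646)
h = -1/1733321 (h = 1/(-1735722 + 2401) = 1/(-1733321) = -1/1733321 ≈ -5.7693e-7)
L/h = -1842646/(-1/1733321) = -1842646*(-1733321) = 3193897007366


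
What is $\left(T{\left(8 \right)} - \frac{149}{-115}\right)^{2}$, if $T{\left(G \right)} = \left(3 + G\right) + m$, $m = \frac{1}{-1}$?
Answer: $\frac{1687401}{13225} \approx 127.59$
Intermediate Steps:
$m = -1$
$T{\left(G \right)} = 2 + G$ ($T{\left(G \right)} = \left(3 + G\right) - 1 = 2 + G$)
$\left(T{\left(8 \right)} - \frac{149}{-115}\right)^{2} = \left(\left(2 + 8\right) - \frac{149}{-115}\right)^{2} = \left(10 - - \frac{149}{115}\right)^{2} = \left(10 + \frac{149}{115}\right)^{2} = \left(\frac{1299}{115}\right)^{2} = \frac{1687401}{13225}$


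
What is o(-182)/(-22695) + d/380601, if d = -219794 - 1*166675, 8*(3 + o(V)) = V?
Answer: -3893828213/3838995420 ≈ -1.0143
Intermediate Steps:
o(V) = -3 + V/8
d = -386469 (d = -219794 - 166675 = -386469)
o(-182)/(-22695) + d/380601 = (-3 + (⅛)*(-182))/(-22695) - 386469/380601 = (-3 - 91/4)*(-1/22695) - 386469*1/380601 = -103/4*(-1/22695) - 42941/42289 = 103/90780 - 42941/42289 = -3893828213/3838995420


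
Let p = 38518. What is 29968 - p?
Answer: -8550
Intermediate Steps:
29968 - p = 29968 - 1*38518 = 29968 - 38518 = -8550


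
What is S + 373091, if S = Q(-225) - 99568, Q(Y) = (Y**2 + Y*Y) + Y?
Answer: 374548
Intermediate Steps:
Q(Y) = Y + 2*Y**2 (Q(Y) = (Y**2 + Y**2) + Y = 2*Y**2 + Y = Y + 2*Y**2)
S = 1457 (S = -225*(1 + 2*(-225)) - 99568 = -225*(1 - 450) - 99568 = -225*(-449) - 99568 = 101025 - 99568 = 1457)
S + 373091 = 1457 + 373091 = 374548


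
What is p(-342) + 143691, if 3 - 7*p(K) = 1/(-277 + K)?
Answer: 622614961/4333 ≈ 1.4369e+5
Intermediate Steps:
p(K) = 3/7 - 1/(7*(-277 + K))
p(-342) + 143691 = (-832 + 3*(-342))/(7*(-277 - 342)) + 143691 = (⅐)*(-832 - 1026)/(-619) + 143691 = (⅐)*(-1/619)*(-1858) + 143691 = 1858/4333 + 143691 = 622614961/4333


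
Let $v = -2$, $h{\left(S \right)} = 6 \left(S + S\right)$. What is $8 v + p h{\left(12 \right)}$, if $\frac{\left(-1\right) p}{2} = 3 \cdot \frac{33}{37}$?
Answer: $- \frac{29104}{37} \approx -786.59$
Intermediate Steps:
$h{\left(S \right)} = 12 S$ ($h{\left(S \right)} = 6 \cdot 2 S = 12 S$)
$p = - \frac{198}{37}$ ($p = - 2 \cdot 3 \cdot \frac{33}{37} = \left(-2\right) \frac{99}{37} = - \frac{198}{37} \approx -5.3513$)
$8 v + p h{\left(12 \right)} = 8 \left(-2\right) - \frac{198 \cdot 12 \cdot 12}{37} = -16 - \frac{28512}{37} = - \frac{29104}{37}$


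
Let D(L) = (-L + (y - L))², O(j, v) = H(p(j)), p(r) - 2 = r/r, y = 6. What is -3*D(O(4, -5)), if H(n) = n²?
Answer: -432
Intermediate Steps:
p(r) = 3 (p(r) = 2 + r/r = 2 + 1 = 3)
O(j, v) = 9 (O(j, v) = 3² = 9)
D(L) = (6 - 2*L)² (D(L) = (-L + (6 - L))² = (6 - 2*L)²)
-3*D(O(4, -5)) = -12*(-3 + 9)² = -12*6² = -12*36 = -3*144 = -432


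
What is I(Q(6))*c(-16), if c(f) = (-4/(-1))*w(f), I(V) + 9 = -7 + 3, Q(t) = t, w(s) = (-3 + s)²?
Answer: -18772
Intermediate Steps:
I(V) = -13 (I(V) = -9 + (-7 + 3) = -9 - 4 = -13)
c(f) = 4*(-3 + f)² (c(f) = (-4/(-1))*(-3 + f)² = (-4*(-1))*(-3 + f)² = 4*(-3 + f)²)
I(Q(6))*c(-16) = -52*(-3 - 16)² = -52*(-19)² = -52*361 = -13*1444 = -18772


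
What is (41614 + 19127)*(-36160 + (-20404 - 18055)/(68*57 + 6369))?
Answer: -7501466101773/3415 ≈ -2.1966e+9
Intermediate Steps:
(41614 + 19127)*(-36160 + (-20404 - 18055)/(68*57 + 6369)) = 60741*(-36160 - 38459/(3876 + 6369)) = 60741*(-36160 - 38459/10245) = 60741*(-370497659/10245) = -7501466101773/3415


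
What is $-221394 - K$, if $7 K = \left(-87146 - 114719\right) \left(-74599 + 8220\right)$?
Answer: $- \frac{13401146593}{7} \approx -1.9144 \cdot 10^{9}$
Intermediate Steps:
$K = \frac{13399596835}{7}$ ($K = \frac{\left(-87146 - 114719\right) \left(-74599 + 8220\right)}{7} = \frac{\left(-201865\right) \left(-66379\right)}{7} = \frac{1}{7} \cdot 13399596835 = \frac{13399596835}{7} \approx 1.9142 \cdot 10^{9}$)
$-221394 - K = -221394 - \frac{13399596835}{7} = - \frac{13401146593}{7}$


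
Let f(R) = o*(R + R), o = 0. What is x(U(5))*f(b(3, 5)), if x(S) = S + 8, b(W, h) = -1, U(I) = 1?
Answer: 0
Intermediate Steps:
x(S) = 8 + S
f(R) = 0 (f(R) = 0*(R + R) = 0*(2*R) = 0)
x(U(5))*f(b(3, 5)) = (8 + 1)*0 = 9*0 = 0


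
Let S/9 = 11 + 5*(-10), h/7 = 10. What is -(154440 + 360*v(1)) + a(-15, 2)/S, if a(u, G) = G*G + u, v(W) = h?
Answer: -63053629/351 ≈ -1.7964e+5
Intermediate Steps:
h = 70 (h = 7*10 = 70)
v(W) = 70
S = -351 (S = 9*(11 + 5*(-10)) = 9*(11 - 50) = 9*(-39) = -351)
a(u, G) = u + G**2 (a(u, G) = G**2 + u = u + G**2)
-(154440 + 360*v(1)) + a(-15, 2)/S = -360/(1/(70 + 429)) + (-15 + 2**2)/(-351) = -360/(1/499) + (-15 + 4)*(-1/351) = -360/1/499 - 11*(-1/351) = -360*499 + 11/351 = -179640 + 11/351 = -63053629/351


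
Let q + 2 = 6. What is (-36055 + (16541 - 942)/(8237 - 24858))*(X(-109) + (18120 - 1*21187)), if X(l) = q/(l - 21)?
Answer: 119471810060178/1080365 ≈ 1.1058e+8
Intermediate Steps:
q = 4 (q = -2 + 6 = 4)
X(l) = 4/(-21 + l) (X(l) = 4/(l - 21) = 4/(-21 + l))
(-36055 + (16541 - 942)/(8237 - 24858))*(X(-109) + (18120 - 1*21187)) = (-36055 + (16541 - 942)/(8237 - 24858))*(4/(-21 - 109) + (18120 - 1*21187)) = (-36055 + 15599/(-16621))*(4/(-130) + (18120 - 21187)) = (-36055 + 15599*(-1/16621))*(4*(-1/130) - 3067) = (-36055 - 15599/16621)*(-2/65 - 3067) = -599285754/16621*(-199357/65) = 119471810060178/1080365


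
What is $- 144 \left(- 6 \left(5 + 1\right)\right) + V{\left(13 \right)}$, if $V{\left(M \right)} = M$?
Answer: $5197$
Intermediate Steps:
$- 144 \left(- 6 \left(5 + 1\right)\right) + V{\left(13 \right)} = - 144 \left(- 6 \left(5 + 1\right)\right) + 13 = - 144 \left(- 6 \cdot 6\right) + 13 = - 144 \left(\left(-1\right) 36\right) + 13 = \left(-144\right) \left(-36\right) + 13 = 5184 + 13 = 5197$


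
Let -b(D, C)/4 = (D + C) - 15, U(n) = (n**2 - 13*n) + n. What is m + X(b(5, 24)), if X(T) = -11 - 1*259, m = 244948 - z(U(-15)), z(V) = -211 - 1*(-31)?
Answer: 244858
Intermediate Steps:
U(n) = n**2 - 12*n
z(V) = -180 (z(V) = -211 + 31 = -180)
b(D, C) = 60 - 4*C - 4*D (b(D, C) = -4*((D + C) - 15) = -4*((C + D) - 15) = -4*(-15 + C + D) = 60 - 4*C - 4*D)
m = 245128 (m = 244948 - 1*(-180) = 244948 + 180 = 245128)
X(T) = -270 (X(T) = -11 - 259 = -270)
m + X(b(5, 24)) = 245128 - 270 = 244858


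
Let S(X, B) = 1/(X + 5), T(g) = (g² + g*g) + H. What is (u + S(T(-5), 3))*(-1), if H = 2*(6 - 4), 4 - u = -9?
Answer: -768/59 ≈ -13.017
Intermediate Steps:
u = 13 (u = 4 - 1*(-9) = 4 + 9 = 13)
H = 4 (H = 2*2 = 4)
T(g) = 4 + 2*g² (T(g) = (g² + g*g) + 4 = (g² + g²) + 4 = 2*g² + 4 = 4 + 2*g²)
S(X, B) = 1/(5 + X)
(u + S(T(-5), 3))*(-1) = (13 + 1/(5 + (4 + 2*(-5)²)))*(-1) = (13 + 1/(5 + (4 + 2*25)))*(-1) = (13 + 1/(5 + (4 + 50)))*(-1) = (13 + 1/(5 + 54))*(-1) = (13 + 1/59)*(-1) = (768/59)*(-1) = -768/59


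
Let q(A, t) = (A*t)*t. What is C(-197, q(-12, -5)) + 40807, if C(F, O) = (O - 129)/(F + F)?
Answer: 16078387/394 ≈ 40808.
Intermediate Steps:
q(A, t) = A*t²
C(F, O) = (-129 + O)/(2*F) (C(F, O) = (-129 + O)/((2*F)) = (-129 + O)*(1/(2*F)) = (-129 + O)/(2*F))
C(-197, q(-12, -5)) + 40807 = (½)*(-129 - 12*(-5)²)/(-197) + 40807 = (½)*(-1/197)*(-129 - 12*25) + 40807 = (½)*(-1/197)*(-129 - 300) + 40807 = (½)*(-1/197)*(-429) + 40807 = 429/394 + 40807 = 16078387/394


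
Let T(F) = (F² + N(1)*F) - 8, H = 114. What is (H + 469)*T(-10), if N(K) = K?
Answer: 47806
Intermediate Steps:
T(F) = -8 + F + F² (T(F) = (F² + 1*F) - 8 = (F² + F) - 8 = (F + F²) - 8 = -8 + F + F²)
(H + 469)*T(-10) = (114 + 469)*(-8 - 10 + (-10)²) = 583*(-8 - 10 + 100) = 583*82 = 47806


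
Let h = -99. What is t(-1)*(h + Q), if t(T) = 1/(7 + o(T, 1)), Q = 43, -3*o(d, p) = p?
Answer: -42/5 ≈ -8.4000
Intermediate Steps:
o(d, p) = -p/3
t(T) = 3/20 (t(T) = 1/(7 - ⅓*1) = 1/(7 - ⅓) = 1/(20/3) = 3/20)
t(-1)*(h + Q) = 3*(-99 + 43)/20 = (3/20)*(-56) = -42/5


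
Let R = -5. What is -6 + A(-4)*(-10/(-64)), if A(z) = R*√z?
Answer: -6 - 25*I/16 ≈ -6.0 - 1.5625*I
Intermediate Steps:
A(z) = -5*√z
-6 + A(-4)*(-10/(-64)) = -6 + (-10*I)*(-10/(-64)) = -6 + (-10*I)*(-10*(-1/64)) = -6 - 10*I*(5/32) = -6 - 25*I/16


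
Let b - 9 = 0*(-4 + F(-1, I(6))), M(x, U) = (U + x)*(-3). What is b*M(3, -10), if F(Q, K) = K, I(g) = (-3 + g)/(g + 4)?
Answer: 189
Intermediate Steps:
I(g) = (-3 + g)/(4 + g)
M(x, U) = -3*U - 3*x
b = 9 (b = 9 + 0*(-4 + (-3 + 6)/(4 + 6)) = 9 + 0*(-4 + 3/10) = 9 + 0*(-37/10) = 9 + 0 = 9)
b*M(3, -10) = 9*(-3*(-10) - 3*3) = 9*(30 - 9) = 9*21 = 189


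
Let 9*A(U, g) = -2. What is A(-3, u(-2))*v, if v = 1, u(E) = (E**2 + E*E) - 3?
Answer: -2/9 ≈ -0.22222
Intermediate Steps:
u(E) = -3 + 2*E**2 (u(E) = (E**2 + E**2) - 3 = 2*E**2 - 3 = -3 + 2*E**2)
A(U, g) = -2/9 (A(U, g) = (1/9)*(-2) = -2/9)
A(-3, u(-2))*v = -2/9*1 = -2/9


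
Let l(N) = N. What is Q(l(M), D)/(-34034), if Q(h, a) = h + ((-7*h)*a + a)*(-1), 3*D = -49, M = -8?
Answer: -71/2618 ≈ -0.027120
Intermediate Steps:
D = -49/3 (D = (⅓)*(-49) = -49/3 ≈ -16.333)
Q(h, a) = h - a + 7*a*h (Q(h, a) = h + (-7*a*h + a)*(-1) = h + (a - 7*a*h)*(-1) = h + (-a + 7*a*h) = h - a + 7*a*h)
Q(l(M), D)/(-34034) = (-8 - 1*(-49/3) + 7*(-49/3)*(-8))/(-34034) = (-8 + 49/3 + 2744/3)*(-1/34034) = 923*(-1/34034) = -71/2618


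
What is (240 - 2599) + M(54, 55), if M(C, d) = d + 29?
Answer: -2275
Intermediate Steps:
M(C, d) = 29 + d
(240 - 2599) + M(54, 55) = (240 - 2599) + (29 + 55) = -2359 + 84 = -2275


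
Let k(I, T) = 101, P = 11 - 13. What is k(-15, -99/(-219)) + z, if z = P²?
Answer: 105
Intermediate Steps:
P = -2
z = 4 (z = (-2)² = 4)
k(-15, -99/(-219)) + z = 101 + 4 = 105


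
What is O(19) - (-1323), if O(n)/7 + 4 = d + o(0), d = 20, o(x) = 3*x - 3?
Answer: 1414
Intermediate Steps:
o(x) = -3 + 3*x
O(n) = 91 (O(n) = -28 + 7*(20 + (-3 + 3*0)) = -28 + 7*(20 + (-3 + 0)) = -28 + 7*(20 - 3) = -28 + 7*17 = -28 + 119 = 91)
O(19) - (-1323) = 91 - (-1323) = 91 - 1*(-1323) = 91 + 1323 = 1414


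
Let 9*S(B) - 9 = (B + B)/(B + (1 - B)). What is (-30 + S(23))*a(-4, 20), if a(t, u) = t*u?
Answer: 17200/9 ≈ 1911.1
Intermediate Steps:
S(B) = 1 + 2*B/9 (S(B) = 1 + ((B + B)/(B + (1 - B)))/9 = 1 + ((2*B)/1)/9 = 1 + ((2*B)*1)/9 = 1 + (2*B)/9 = 1 + 2*B/9)
(-30 + S(23))*a(-4, 20) = (-30 + (1 + (2/9)*23))*(-4*20) = (-30 + (1 + 46/9))*(-80) = (-30 + 55/9)*(-80) = -215/9*(-80) = 17200/9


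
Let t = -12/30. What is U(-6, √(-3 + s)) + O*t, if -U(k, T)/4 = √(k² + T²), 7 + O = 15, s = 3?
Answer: -136/5 ≈ -27.200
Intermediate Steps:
O = 8 (O = -7 + 15 = 8)
U(k, T) = -4*√(T² + k²) (U(k, T) = -4*√(k² + T²) = -4*√(T² + k²))
t = -⅖ (t = -12*1/30 = -⅖ ≈ -0.40000)
U(-6, √(-3 + s)) + O*t = -4*√((√(-3 + 3))² + (-6)²) + 8*(-⅖) = -4*√((√0)² + 36) - 16/5 = -4*√(0² + 36) - 16/5 = -4*√(0 + 36) - 16/5 = -4*√36 - 16/5 = -4*6 - 16/5 = -24 - 16/5 = -136/5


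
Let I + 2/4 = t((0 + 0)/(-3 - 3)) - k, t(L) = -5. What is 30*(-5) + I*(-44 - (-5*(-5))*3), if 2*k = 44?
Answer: 6245/2 ≈ 3122.5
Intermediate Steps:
k = 22 (k = (1/2)*44 = 22)
I = -55/2 (I = -1/2 + (-5 - 1*22) = -1/2 + (-5 - 22) = -1/2 - 27 = -55/2 ≈ -27.500)
30*(-5) + I*(-44 - (-5*(-5))*3) = 30*(-5) - 55*(-44 - (-5*(-5))*3)/2 = -150 - 55*(-44 - 25*3)/2 = -150 - 55*(-44 - 1*75)/2 = -150 - 55*(-44 - 75)/2 = -150 - 55/2*(-119) = -150 + 6545/2 = 6245/2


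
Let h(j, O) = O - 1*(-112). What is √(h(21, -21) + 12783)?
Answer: √12874 ≈ 113.46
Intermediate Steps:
h(j, O) = 112 + O (h(j, O) = O + 112 = 112 + O)
√(h(21, -21) + 12783) = √((112 - 21) + 12783) = √(91 + 12783) = √12874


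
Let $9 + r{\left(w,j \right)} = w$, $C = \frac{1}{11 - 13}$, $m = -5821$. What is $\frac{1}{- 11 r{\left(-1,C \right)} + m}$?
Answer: $- \frac{1}{5711} \approx -0.0001751$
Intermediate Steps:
$C = - \frac{1}{2}$ ($C = \frac{1}{-2} = - \frac{1}{2} \approx -0.5$)
$r{\left(w,j \right)} = -9 + w$
$\frac{1}{- 11 r{\left(-1,C \right)} + m} = \frac{1}{- 11 \left(-9 - 1\right) - 5821} = \frac{1}{\left(-11\right) \left(-10\right) - 5821} = \frac{1}{110 - 5821} = \frac{1}{-5711} = - \frac{1}{5711}$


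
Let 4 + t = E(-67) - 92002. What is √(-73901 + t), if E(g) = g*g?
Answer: I*√161418 ≈ 401.77*I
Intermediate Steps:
E(g) = g²
t = -87517 (t = -4 + ((-67)² - 92002) = -4 + (4489 - 92002) = -4 - 87513 = -87517)
√(-73901 + t) = √(-73901 - 87517) = √(-161418) = I*√161418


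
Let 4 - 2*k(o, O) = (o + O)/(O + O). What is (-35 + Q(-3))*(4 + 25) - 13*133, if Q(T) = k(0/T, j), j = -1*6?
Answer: -10773/4 ≈ -2693.3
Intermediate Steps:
j = -6
k(o, O) = 2 - (O + o)/(4*O) (k(o, O) = 2 - (o + O)/(2*(O + O)) = 2 - (O + o)/(2*(2*O)) = 2 - (O + o)*1/(2*O)/2 = 2 - (O + o)/(4*O))
Q(T) = 7/4 (Q(T) = (¼)*(-0/T + 7*(-6))/(-6) = (¼)*(-⅙)*(-1*0 - 42) = (¼)*(-⅙)*(0 - 42) = (¼)*(-⅙)*(-42) = 7/4)
(-35 + Q(-3))*(4 + 25) - 13*133 = (-35 + 7/4)*(4 + 25) - 13*133 = -133/4*29 - 1729 = -3857/4 - 1729 = -10773/4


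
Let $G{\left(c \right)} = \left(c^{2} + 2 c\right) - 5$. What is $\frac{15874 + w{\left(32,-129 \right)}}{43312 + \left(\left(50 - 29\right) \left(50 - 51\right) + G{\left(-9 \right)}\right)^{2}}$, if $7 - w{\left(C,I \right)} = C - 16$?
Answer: $\frac{15865}{44681} \approx 0.35507$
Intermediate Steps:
$w{\left(C,I \right)} = 23 - C$ ($w{\left(C,I \right)} = 7 - \left(C - 16\right) = 7 - \left(-16 + C\right) = 23 - C$)
$G{\left(c \right)} = -5 + c^{2} + 2 c$
$\frac{15874 + w{\left(32,-129 \right)}}{43312 + \left(\left(50 - 29\right) \left(50 - 51\right) + G{\left(-9 \right)}\right)^{2}} = \frac{15874 + \left(23 - 32\right)}{43312 + \left(\left(50 - 29\right) \left(50 - 51\right) + \left(-5 + \left(-9\right)^{2} + 2 \left(-9\right)\right)\right)^{2}} = \frac{15874 + \left(23 - 32\right)}{43312 + \left(21 \left(-1\right) - -58\right)^{2}} = \frac{15874 - 9}{43312 + \left(-21 + 58\right)^{2}} = \frac{15865}{43312 + 37^{2}} = \frac{15865}{43312 + 1369} = \frac{15865}{44681}$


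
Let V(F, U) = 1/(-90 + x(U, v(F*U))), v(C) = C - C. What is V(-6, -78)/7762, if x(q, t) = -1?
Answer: -1/706342 ≈ -1.4157e-6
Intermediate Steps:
v(C) = 0
V(F, U) = -1/91 (V(F, U) = 1/(-90 - 1) = 1/(-91) = -1/91)
V(-6, -78)/7762 = -1/91/7762 = -1/91*1/7762 = -1/706342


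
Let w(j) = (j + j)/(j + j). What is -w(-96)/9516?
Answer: -1/9516 ≈ -0.00010509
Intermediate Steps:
w(j) = 1 (w(j) = (2*j)/((2*j)) = (2*j)*(1/(2*j)) = 1)
-w(-96)/9516 = -1*1/9516 = -1/9516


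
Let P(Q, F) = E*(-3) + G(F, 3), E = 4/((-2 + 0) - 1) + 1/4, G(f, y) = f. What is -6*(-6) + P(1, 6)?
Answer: 181/4 ≈ 45.250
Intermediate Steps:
E = -13/12 (E = 4/(-2 - 1) + 1*(¼) = 4/(-3) + ¼ = 4*(-⅓) + ¼ = -4/3 + ¼ = -13/12 ≈ -1.0833)
P(Q, F) = 13/4 + F (P(Q, F) = -13/12*(-3) + F = 13/4 + F)
-6*(-6) + P(1, 6) = -6*(-6) + (13/4 + 6) = 36 + 37/4 = 181/4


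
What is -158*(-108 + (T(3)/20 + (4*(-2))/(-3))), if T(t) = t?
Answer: 498569/30 ≈ 16619.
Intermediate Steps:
-158*(-108 + (T(3)/20 + (4*(-2))/(-3))) = -158*(-108 + (3/20 + (4*(-2))/(-3))) = -158*(-108 + (3*(1/20) - 8*(-⅓))) = -158*(-108 + (3/20 + 8/3)) = -158*(-108 + 169/60) = -158*(-6311/60) = 498569/30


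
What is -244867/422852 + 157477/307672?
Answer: -2187313805/32524930136 ≈ -0.067250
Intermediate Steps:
-244867/422852 + 157477/307672 = -2187313805/32524930136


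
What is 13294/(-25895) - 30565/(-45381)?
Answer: 188185661/1175140995 ≈ 0.16014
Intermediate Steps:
13294/(-25895) - 30565/(-45381) = 13294*(-1/25895) - 30565*(-1/45381) = -13294/25895 + 30565/45381 = 188185661/1175140995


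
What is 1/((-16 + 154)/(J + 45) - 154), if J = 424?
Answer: -469/72088 ≈ -0.0065059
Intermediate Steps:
1/((-16 + 154)/(J + 45) - 154) = 1/((-16 + 154)/(424 + 45) - 154) = 1/(138/469 - 154) = 1/(-72088/469) = -469/72088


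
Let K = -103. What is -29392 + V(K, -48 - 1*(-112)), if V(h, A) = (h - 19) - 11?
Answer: -29525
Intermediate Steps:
V(h, A) = -30 + h (V(h, A) = (-19 + h) - 11 = -30 + h)
-29392 + V(K, -48 - 1*(-112)) = -29392 + (-30 - 103) = -29392 - 133 = -29525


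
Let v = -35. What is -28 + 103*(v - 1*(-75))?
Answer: 4092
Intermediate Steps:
-28 + 103*(v - 1*(-75)) = -28 + 103*(-35 - 1*(-75)) = -28 + 103*(-35 + 75) = -28 + 103*40 = -28 + 4120 = 4092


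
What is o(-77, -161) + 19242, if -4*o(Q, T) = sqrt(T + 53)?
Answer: 19242 - 3*I*sqrt(3)/2 ≈ 19242.0 - 2.5981*I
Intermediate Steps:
o(Q, T) = -sqrt(53 + T)/4 (o(Q, T) = -sqrt(T + 53)/4 = -sqrt(53 + T)/4)
o(-77, -161) + 19242 = -sqrt(53 - 161)/4 + 19242 = -3*I*sqrt(3)/2 + 19242 = 19242 - 3*I*sqrt(3)/2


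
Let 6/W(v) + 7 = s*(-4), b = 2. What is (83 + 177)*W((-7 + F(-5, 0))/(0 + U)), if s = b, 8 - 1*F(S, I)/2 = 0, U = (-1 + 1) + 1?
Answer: -104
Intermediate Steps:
U = 1 (U = 0 + 1 = 1)
F(S, I) = 16 (F(S, I) = 16 - 2*0 = 16 + 0 = 16)
s = 2
W(v) = -2/5 (W(v) = 6/(-7 + 2*(-4)) = 6/(-7 - 8) = 6/(-15) = 6*(-1/15) = -2/5)
(83 + 177)*W((-7 + F(-5, 0))/(0 + U)) = (83 + 177)*(-2/5) = 260*(-2/5) = -104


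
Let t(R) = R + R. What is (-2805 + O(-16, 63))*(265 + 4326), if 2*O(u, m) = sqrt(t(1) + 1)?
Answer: -12877755 + 4591*sqrt(3)/2 ≈ -1.2874e+7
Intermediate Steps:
t(R) = 2*R
O(u, m) = sqrt(3)/2 (O(u, m) = sqrt(2*1 + 1)/2 = sqrt(2 + 1)/2 = sqrt(3)/2)
(-2805 + O(-16, 63))*(265 + 4326) = (-2805 + sqrt(3)/2)*(265 + 4326) = (-2805 + sqrt(3)/2)*4591 = -12877755 + 4591*sqrt(3)/2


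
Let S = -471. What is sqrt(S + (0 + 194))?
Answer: I*sqrt(277) ≈ 16.643*I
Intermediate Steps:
sqrt(S + (0 + 194)) = sqrt(-471 + (0 + 194)) = sqrt(-471 + 194) = sqrt(-277) = I*sqrt(277)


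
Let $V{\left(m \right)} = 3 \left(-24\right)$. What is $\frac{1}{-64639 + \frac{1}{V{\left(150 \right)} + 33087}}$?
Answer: $- \frac{33015}{2134056584} \approx -1.5471 \cdot 10^{-5}$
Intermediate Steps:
$V{\left(m \right)} = -72$
$\frac{1}{-64639 + \frac{1}{V{\left(150 \right)} + 33087}} = \frac{1}{-64639 + \frac{1}{-72 + 33087}} = \frac{1}{-64639 + \frac{1}{33015}} = \frac{1}{- \frac{2134056584}{33015}} = - \frac{33015}{2134056584}$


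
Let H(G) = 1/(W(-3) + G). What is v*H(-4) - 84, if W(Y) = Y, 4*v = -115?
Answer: -2237/28 ≈ -79.893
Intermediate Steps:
v = -115/4 (v = (¼)*(-115) = -115/4 ≈ -28.750)
H(G) = 1/(-3 + G)
v*H(-4) - 84 = -115/(4*(-3 - 4)) - 84 = -115/4/(-7) - 84 = -115/4*(-⅐) - 84 = 115/28 - 84 = -2237/28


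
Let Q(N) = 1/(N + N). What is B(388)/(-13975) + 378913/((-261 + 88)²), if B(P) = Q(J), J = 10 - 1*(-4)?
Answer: 148268626971/11711217700 ≈ 12.660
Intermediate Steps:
J = 14 (J = 10 + 4 = 14)
Q(N) = 1/(2*N)
B(P) = 1/28 (B(P) = (½)/14 = (½)*(1/14) = 1/28)
B(388)/(-13975) + 378913/((-261 + 88)²) = (1/28)/(-13975) + 378913/((-261 + 88)²) = (1/28)*(-1/13975) + 378913/((-173)²) = -1/391300 + 378913/29929 = 148268626971/11711217700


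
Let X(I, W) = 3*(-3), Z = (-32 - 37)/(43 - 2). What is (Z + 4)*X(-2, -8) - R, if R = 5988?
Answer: -246363/41 ≈ -6008.9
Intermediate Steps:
Z = -69/41 ≈ -1.6829
X(I, W) = -9
(Z + 4)*X(-2, -8) - R = (-69/41 + 4)*(-9) - 1*5988 = (95/41)*(-9) - 5988 = -855/41 - 5988 = -246363/41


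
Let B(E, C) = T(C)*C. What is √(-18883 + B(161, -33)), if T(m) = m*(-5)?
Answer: 2*I*√6082 ≈ 155.97*I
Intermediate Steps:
T(m) = -5*m
B(E, C) = -5*C² (B(E, C) = (-5*C)*C = -5*C²)
√(-18883 + B(161, -33)) = √(-18883 - 5*(-33)²) = √(-18883 - 5*1089) = √(-18883 - 5445) = √(-24328) = 2*I*√6082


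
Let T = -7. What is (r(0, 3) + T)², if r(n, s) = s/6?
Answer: 169/4 ≈ 42.250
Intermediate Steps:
r(n, s) = s/6 (r(n, s) = s*(⅙) = s/6)
(r(0, 3) + T)² = ((⅙)*3 - 7)² = (½ - 7)² = (-13/2)² = 169/4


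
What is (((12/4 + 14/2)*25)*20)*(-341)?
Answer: -1705000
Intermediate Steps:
(((12/4 + 14/2)*25)*20)*(-341) = (((12*(1/4) + 14*(1/2))*25)*20)*(-341) = (((3 + 7)*25)*20)*(-341) = ((10*25)*20)*(-341) = (250*20)*(-341) = 5000*(-341) = -1705000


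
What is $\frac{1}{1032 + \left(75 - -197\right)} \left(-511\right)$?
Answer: $- \frac{511}{1304} \approx -0.39187$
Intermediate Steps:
$\frac{1}{1032 + \left(75 - -197\right)} \left(-511\right) = \frac{1}{1032 + \left(75 + 197\right)} \left(-511\right) = \frac{1}{1032 + 272} \left(-511\right) = \frac{1}{1304} \left(-511\right) = - \frac{511}{1304}$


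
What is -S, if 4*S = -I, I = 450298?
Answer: 225149/2 ≈ 1.1257e+5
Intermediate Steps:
S = -225149/2 (S = (-1*450298)/4 = (¼)*(-450298) = -225149/2 ≈ -1.1257e+5)
-S = -1*(-225149/2) = 225149/2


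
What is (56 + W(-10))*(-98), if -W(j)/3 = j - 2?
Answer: -9016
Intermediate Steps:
W(j) = 6 - 3*j (W(j) = -3*(j - 2) = -3*(-2 + j) = 6 - 3*j)
(56 + W(-10))*(-98) = (56 + (6 - 3*(-10)))*(-98) = (56 + (6 + 30))*(-98) = (56 + 36)*(-98) = 92*(-98) = -9016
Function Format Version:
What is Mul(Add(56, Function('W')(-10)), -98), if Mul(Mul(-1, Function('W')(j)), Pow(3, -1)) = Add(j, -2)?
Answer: -9016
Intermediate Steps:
Function('W')(j) = Add(6, Mul(-3, j)) (Function('W')(j) = Mul(-3, Add(j, -2)) = Mul(-3, Add(-2, j)) = Add(6, Mul(-3, j)))
Mul(Add(56, Function('W')(-10)), -98) = Mul(Add(56, Add(6, Mul(-3, -10))), -98) = Mul(Add(56, Add(6, 30)), -98) = Mul(Add(56, 36), -98) = Mul(92, -98) = -9016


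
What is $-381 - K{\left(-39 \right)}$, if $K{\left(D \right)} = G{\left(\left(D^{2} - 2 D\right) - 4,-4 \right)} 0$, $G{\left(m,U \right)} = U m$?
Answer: $-381$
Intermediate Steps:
$K{\left(D \right)} = 0$ ($K{\left(D \right)} = - 4 \left(\left(D^{2} - 2 D\right) - 4\right) 0 = - 4 \left(-4 + D^{2} - 2 D\right) 0 = \left(16 - 4 D^{2} + 8 D\right) 0 = 0$)
$-381 - K{\left(-39 \right)} = -381 - 0 = -381 + 0 = -381$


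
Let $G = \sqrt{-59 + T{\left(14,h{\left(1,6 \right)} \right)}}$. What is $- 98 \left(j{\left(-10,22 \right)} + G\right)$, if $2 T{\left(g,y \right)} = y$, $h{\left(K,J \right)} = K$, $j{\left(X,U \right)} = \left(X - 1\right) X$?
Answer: $-10780 - 147 i \sqrt{26} \approx -10780.0 - 749.56 i$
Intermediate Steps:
$j{\left(X,U \right)} = X \left(-1 + X\right)$ ($j{\left(X,U \right)} = \left(-1 + X\right) X = X \left(-1 + X\right)$)
$T{\left(g,y \right)} = \frac{y}{2}$
$G = \frac{3 i \sqrt{26}}{2}$ ($G = \sqrt{-59 + \frac{1}{2} \cdot 1} = \sqrt{-59 + \frac{1}{2}} = \sqrt{- \frac{117}{2}} = \frac{3 i \sqrt{26}}{2} \approx 7.6485 i$)
$- 98 \left(j{\left(-10,22 \right)} + G\right) = - 98 \left(- 10 \left(-1 - 10\right) + \frac{3 i \sqrt{26}}{2}\right) = - 98 \left(\left(-10\right) \left(-11\right) + \frac{3 i \sqrt{26}}{2}\right) = - 98 \left(110 + \frac{3 i \sqrt{26}}{2}\right) = -10780 - 147 i \sqrt{26}$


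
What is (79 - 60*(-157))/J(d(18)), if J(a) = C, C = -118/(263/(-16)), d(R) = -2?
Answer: 42343/32 ≈ 1323.2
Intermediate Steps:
C = 1888/263 (C = -118/(263*(-1/16)) = -118/(-263/16) = -118*(-16/263) = 1888/263 ≈ 7.1787)
J(a) = 1888/263
(79 - 60*(-157))/J(d(18)) = (79 - 60*(-157))/(1888/263) = (79 + 9420)*(263/1888) = 9499*(263/1888) = 42343/32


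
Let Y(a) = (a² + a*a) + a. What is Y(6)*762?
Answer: 59436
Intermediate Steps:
Y(a) = a + 2*a² (Y(a) = (a² + a²) + a = 2*a² + a = a + 2*a²)
Y(6)*762 = (6*(1 + 2*6))*762 = (6*(1 + 12))*762 = (6*13)*762 = 78*762 = 59436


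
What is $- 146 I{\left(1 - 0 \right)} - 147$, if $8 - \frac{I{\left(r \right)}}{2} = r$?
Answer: $-2191$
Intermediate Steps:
$I{\left(r \right)} = 16 - 2 r$
$- 146 I{\left(1 - 0 \right)} - 147 = - 146 \left(16 - 2 \left(1 - 0\right)\right) - 147 = - 146 \left(16 - 2 \left(1 + 0\right)\right) - 147 = - 146 \left(16 - 2\right) - 147 = \left(-146\right) 14 - 147 = -2044 - 147 = -2191$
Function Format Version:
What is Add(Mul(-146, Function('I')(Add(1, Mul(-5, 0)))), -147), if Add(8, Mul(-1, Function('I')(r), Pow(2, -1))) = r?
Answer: -2191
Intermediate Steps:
Function('I')(r) = Add(16, Mul(-2, r))
Add(Mul(-146, Function('I')(Add(1, Mul(-5, 0)))), -147) = Add(Mul(-146, Add(16, Mul(-2, Add(1, Mul(-5, 0))))), -147) = Add(Mul(-146, Add(16, Mul(-2, Add(1, 0)))), -147) = Add(Mul(-146, Add(16, Mul(-2, 1))), -147) = Add(Mul(-146, Add(16, -2)), -147) = Add(Mul(-146, 14), -147) = Add(-2044, -147) = -2191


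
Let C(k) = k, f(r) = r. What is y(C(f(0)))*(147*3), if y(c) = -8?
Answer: -3528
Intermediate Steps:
y(C(f(0)))*(147*3) = -1176*3 = -8*441 = -3528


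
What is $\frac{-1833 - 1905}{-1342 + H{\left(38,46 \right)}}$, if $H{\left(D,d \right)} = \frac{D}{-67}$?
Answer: $\frac{41741}{14992} \approx 2.7842$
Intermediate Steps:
$H{\left(D,d \right)} = - \frac{D}{67}$ ($H{\left(D,d \right)} = D \left(- \frac{1}{67}\right) = - \frac{D}{67}$)
$\frac{-1833 - 1905}{-1342 + H{\left(38,46 \right)}} = \frac{-1833 - 1905}{-1342 - \frac{38}{67}} = - \frac{3738}{-1342 - \frac{38}{67}} = - \frac{3738}{- \frac{89952}{67}} = \left(-3738\right) \left(- \frac{67}{89952}\right) = \frac{41741}{14992}$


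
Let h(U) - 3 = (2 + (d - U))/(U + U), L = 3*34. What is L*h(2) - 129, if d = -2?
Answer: 126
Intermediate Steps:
L = 102
h(U) = 5/2 (h(U) = 3 + (2 + (-2 - U))/(U + U) = 3 + (-U)/((2*U)) = 3 + (-U)*(1/(2*U)) = 3 - 1/2 = 5/2)
L*h(2) - 129 = 102*(5/2) - 129 = 255 - 129 = 126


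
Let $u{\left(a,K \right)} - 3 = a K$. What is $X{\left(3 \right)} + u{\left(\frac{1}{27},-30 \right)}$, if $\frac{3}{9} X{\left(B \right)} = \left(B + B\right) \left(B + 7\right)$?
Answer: $\frac{1637}{9} \approx 181.89$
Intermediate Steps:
$X{\left(B \right)} = 6 B \left(7 + B\right)$ ($X{\left(B \right)} = 3 \left(B + B\right) \left(B + 7\right) = 3 \cdot 2 B \left(7 + B\right) = 6 B \left(7 + B\right)$)
$u{\left(a,K \right)} = 3 + K a$ ($u{\left(a,K \right)} = 3 + a K = 3 + K a$)
$X{\left(3 \right)} + u{\left(\frac{1}{27},-30 \right)} = 6 \cdot 3 \left(7 + 3\right) + \left(3 - \frac{30}{27}\right) = 6 \cdot 3 \cdot 10 + \left(3 - \frac{10}{9}\right) = 180 + \left(3 - \frac{10}{9}\right) = 180 + \frac{17}{9} = \frac{1637}{9}$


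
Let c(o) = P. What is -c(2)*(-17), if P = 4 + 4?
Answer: 136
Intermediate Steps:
P = 8
c(o) = 8
-c(2)*(-17) = -1*8*(-17) = -8*(-17) = 136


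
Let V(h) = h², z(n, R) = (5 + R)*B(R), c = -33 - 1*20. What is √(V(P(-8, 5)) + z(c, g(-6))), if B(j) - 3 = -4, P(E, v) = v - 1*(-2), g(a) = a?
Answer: 5*√2 ≈ 7.0711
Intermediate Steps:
P(E, v) = 2 + v (P(E, v) = v + 2 = 2 + v)
B(j) = -1 (B(j) = 3 - 4 = -1)
c = -53 (c = -33 - 20 = -53)
z(n, R) = -5 - R (z(n, R) = (5 + R)*(-1) = -5 - R)
√(V(P(-8, 5)) + z(c, g(-6))) = √((2 + 5)² + (-5 - 1*(-6))) = √(7² + (-5 + 6)) = √(49 + 1) = √50 = 5*√2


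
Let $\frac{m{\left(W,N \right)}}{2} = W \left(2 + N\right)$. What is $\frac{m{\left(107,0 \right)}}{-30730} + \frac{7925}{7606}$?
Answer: $\frac{120139941}{116866190} \approx 1.028$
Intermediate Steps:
$m{\left(W,N \right)} = 2 W \left(2 + N\right)$
$\frac{m{\left(107,0 \right)}}{-30730} + \frac{7925}{7606} = \frac{2 \cdot 107 \left(2 + 0\right)}{-30730} + \frac{7925}{7606} = 2 \cdot 107 \cdot 2 \left(- \frac{1}{30730}\right) + 7925 \cdot \frac{1}{7606} = 428 \left(- \frac{1}{30730}\right) + \frac{7925}{7606} = - \frac{214}{15365} + \frac{7925}{7606} = \frac{120139941}{116866190}$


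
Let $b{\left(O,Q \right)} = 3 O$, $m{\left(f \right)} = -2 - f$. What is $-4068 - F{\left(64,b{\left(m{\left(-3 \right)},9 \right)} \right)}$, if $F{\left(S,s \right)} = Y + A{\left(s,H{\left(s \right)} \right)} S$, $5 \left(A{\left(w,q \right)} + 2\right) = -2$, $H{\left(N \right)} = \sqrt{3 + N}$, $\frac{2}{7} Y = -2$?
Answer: $- \frac{19537}{5} \approx -3907.4$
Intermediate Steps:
$Y = -7$ ($Y = \frac{7}{2} \left(-2\right) = -7$)
$A{\left(w,q \right)} = - \frac{12}{5}$ ($A{\left(w,q \right)} = -2 + \frac{1}{5} \left(-2\right) = -2 - \frac{2}{5} = - \frac{12}{5}$)
$F{\left(S,s \right)} = -7 - \frac{12 S}{5}$
$-4068 - F{\left(64,b{\left(m{\left(-3 \right)},9 \right)} \right)} = -4068 - \left(-7 - \frac{768}{5}\right) = -4068 - - \frac{803}{5} = -4068 + \frac{803}{5} = - \frac{19537}{5}$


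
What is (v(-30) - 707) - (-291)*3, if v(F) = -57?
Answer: 109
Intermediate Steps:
(v(-30) - 707) - (-291)*3 = (-57 - 707) - (-291)*3 = -764 - 97*(-9) = -764 + 873 = 109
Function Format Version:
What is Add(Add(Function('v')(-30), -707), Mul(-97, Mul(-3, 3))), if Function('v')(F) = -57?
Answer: 109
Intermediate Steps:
Add(Add(Function('v')(-30), -707), Mul(-97, Mul(-3, 3))) = Add(Add(-57, -707), Mul(-97, Mul(-3, 3))) = Add(-764, Mul(-97, -9)) = Add(-764, 873) = 109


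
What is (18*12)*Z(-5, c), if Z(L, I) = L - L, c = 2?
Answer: 0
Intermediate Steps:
Z(L, I) = 0
(18*12)*Z(-5, c) = (18*12)*0 = 216*0 = 0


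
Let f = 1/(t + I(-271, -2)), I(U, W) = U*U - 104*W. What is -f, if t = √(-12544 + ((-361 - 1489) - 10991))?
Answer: I/(√25385 - 73649*I) ≈ -1.3578e-5 + 2.9373e-8*I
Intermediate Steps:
I(U, W) = U² - 104*W
t = I*√25385 (t = √(-12544 + (-1850 - 10991)) = √(-12544 - 12841) = √(-25385) = I*√25385 ≈ 159.33*I)
f = 1/(73649 + I*√25385) (f = 1/(I*√25385 + ((-271)² - 104*(-2))) = 1/(I*√25385 + (73441 + 208)) = 1/(I*√25385 + 73649) = 1/(73649 + I*√25385) ≈ 1.3578e-5 - 2.937e-8*I)
-f = -(73649/5424200586 - I*√25385/5424200586) = -73649/5424200586 + I*√25385/5424200586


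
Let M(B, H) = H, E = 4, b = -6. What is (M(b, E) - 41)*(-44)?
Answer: 1628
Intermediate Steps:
(M(b, E) - 41)*(-44) = (4 - 41)*(-44) = -37*(-44) = 1628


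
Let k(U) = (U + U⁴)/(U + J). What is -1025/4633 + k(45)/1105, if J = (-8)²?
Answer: 92072917/2722057 ≈ 33.825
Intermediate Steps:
J = 64
k(U) = (U + U⁴)/(64 + U) (k(U) = (U + U⁴)/(U + 64) = (U + U⁴)/(64 + U))
-1025/4633 + k(45)/1105 = -1025/4633 + ((45 + 45⁴)/(64 + 45))/1105 = -1025*1/4633 + ((45 + 4100625)/109)*(1/1105) = -25/113 + ((1/109)*4100670)*(1/1105) = -25/113 + (4100670/109)*(1/1105) = -25/113 + 820134/24089 = 92072917/2722057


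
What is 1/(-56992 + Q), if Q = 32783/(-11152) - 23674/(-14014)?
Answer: -11163152/636224316535 ≈ -1.7546e-5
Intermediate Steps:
Q = -13957751/11163152 (Q = 32783*(-1/11152) - 23674*(-1/14014) = -32783/11152 + 1691/1001 = -13957751/11163152 ≈ -1.2503)
1/(-56992 + Q) = 1/(-56992 - 13957751/11163152) = 1/(-636224316535/11163152) = -11163152/636224316535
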